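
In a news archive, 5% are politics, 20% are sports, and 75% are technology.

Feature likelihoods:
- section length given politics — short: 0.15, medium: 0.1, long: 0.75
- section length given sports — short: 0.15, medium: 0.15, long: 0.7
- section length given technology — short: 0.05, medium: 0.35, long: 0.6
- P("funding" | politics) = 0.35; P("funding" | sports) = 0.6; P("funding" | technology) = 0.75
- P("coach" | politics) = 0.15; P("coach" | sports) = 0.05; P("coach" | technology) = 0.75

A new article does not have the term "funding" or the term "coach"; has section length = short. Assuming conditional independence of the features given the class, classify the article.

politics: 0.05 × 0.15 × (1−0.35) × (1−0.15) = 0.00414375
sports: 0.2 × 0.15 × (1−0.6) × (1−0.05) = 0.0114
technology: 0.75 × 0.05 × (1−0.75) × (1−0.75) = 0.00234375
Highest score → sports.

sports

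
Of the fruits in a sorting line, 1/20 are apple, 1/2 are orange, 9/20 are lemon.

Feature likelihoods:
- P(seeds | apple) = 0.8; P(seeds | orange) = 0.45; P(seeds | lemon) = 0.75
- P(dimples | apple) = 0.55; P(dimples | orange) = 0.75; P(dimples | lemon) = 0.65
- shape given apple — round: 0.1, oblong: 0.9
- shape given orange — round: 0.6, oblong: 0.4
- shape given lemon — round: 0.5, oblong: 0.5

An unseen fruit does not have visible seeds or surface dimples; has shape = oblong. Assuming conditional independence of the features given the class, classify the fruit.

apple: 0.05 × (1−0.8) × (1−0.55) × 0.9 = 0.00405
orange: 0.5 × (1−0.45) × (1−0.75) × 0.4 = 0.0275
lemon: 0.45 × (1−0.75) × (1−0.65) × 0.5 = 0.0196875
Highest score → orange.

orange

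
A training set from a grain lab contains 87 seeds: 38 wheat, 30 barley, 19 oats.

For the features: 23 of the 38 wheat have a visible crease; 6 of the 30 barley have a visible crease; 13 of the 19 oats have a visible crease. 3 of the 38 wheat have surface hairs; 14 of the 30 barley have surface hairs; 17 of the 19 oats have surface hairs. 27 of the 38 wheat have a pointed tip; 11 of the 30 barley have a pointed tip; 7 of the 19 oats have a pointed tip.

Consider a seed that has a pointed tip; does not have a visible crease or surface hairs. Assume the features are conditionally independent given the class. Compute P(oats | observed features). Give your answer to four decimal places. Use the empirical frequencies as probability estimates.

0.0158

wheat: (38/87) × (15/38) × (35/38) × (27/38) ≈ 0.112833
barley: (30/87) × (24/30) × (16/30) × (11/30) ≈ 0.0539464
oats: (19/87) × (6/19) × (2/19) × (7/19) ≈ 0.00267456
P(oats | x) = 0.00267456 / 0.16945396 ≈ 0.0158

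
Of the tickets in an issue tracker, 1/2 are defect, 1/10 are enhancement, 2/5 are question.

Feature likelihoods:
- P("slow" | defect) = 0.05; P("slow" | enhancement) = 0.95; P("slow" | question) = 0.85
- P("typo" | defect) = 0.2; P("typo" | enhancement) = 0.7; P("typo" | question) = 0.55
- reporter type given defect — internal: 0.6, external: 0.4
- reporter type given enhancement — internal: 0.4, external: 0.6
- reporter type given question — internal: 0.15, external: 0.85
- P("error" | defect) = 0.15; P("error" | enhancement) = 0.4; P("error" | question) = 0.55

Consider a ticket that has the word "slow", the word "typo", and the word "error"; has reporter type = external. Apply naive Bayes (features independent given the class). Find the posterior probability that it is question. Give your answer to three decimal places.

defect: 0.5 × 0.05 × 0.2 × 0.4 × 0.15 = 0.0003
enhancement: 0.1 × 0.95 × 0.7 × 0.6 × 0.4 = 0.01596
question: 0.4 × 0.85 × 0.55 × 0.85 × 0.55 = 0.0874225
P(question | x) = 0.0874225 / 0.1036825 ≈ 0.843

0.843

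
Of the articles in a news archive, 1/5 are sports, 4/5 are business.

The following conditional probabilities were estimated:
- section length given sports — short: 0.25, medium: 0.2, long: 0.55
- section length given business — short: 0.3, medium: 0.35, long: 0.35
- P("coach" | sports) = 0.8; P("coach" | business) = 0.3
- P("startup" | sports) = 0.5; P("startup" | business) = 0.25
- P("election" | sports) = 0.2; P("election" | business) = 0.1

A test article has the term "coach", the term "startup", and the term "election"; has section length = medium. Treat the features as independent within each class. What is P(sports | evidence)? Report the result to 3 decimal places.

0.604

sports: 0.2 × 0.2 × 0.8 × 0.5 × 0.2 = 0.0032
business: 0.8 × 0.35 × 0.3 × 0.25 × 0.1 = 0.0021
P(sports | x) = 0.0032 / 0.0053 ≈ 0.604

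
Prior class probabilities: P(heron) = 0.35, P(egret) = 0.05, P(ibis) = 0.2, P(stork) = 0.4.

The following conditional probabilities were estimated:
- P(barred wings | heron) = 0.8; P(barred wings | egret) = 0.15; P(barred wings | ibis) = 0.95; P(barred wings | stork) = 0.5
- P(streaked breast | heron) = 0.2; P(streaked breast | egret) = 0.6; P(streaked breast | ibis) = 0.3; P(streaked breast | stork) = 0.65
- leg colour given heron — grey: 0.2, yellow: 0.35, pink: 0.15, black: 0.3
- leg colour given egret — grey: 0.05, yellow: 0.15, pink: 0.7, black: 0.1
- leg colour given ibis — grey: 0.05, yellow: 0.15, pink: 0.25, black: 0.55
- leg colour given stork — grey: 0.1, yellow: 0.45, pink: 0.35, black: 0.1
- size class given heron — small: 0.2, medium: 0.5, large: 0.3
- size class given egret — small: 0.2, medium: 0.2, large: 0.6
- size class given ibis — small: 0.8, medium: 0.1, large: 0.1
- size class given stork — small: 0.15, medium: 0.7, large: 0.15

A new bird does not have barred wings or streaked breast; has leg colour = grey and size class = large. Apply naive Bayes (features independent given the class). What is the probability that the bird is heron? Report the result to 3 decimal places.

0.678

heron: 0.35 × (1−0.8) × (1−0.2) × 0.2 × 0.3 = 0.00336
egret: 0.05 × (1−0.15) × (1−0.6) × 0.05 × 0.6 = 0.00051
ibis: 0.2 × (1−0.95) × (1−0.3) × 0.05 × 0.1 = 0.000035
stork: 0.4 × (1−0.5) × (1−0.65) × 0.1 × 0.15 = 0.00105
P(heron | x) = 0.00336 / 0.004955 ≈ 0.678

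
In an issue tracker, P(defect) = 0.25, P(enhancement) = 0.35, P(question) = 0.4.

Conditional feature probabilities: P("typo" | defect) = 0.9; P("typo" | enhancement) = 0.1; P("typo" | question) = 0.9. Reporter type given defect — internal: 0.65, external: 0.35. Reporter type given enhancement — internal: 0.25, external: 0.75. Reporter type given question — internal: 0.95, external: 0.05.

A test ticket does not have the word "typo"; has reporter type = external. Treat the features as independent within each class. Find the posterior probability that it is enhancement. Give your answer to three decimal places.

defect: 0.25 × (1−0.9) × 0.35 = 0.00875
enhancement: 0.35 × (1−0.1) × 0.75 = 0.23625
question: 0.4 × (1−0.9) × 0.05 = 0.002
P(enhancement | x) = 0.23625 / 0.247 ≈ 0.956

0.956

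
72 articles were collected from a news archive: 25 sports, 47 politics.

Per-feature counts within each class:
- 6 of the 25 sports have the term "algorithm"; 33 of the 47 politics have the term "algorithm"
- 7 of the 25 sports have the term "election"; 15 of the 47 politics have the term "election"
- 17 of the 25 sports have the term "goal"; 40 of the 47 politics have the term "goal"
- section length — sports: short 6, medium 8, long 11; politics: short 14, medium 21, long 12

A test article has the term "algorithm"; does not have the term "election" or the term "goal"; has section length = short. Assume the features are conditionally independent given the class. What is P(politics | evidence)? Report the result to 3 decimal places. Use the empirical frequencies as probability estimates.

0.750

sports: (25/72) × (6/25) × (18/25) × (8/25) × (6/25) = 0.004608
politics: (47/72) × (33/47) × (32/47) × (7/47) × (14/47) ≈ 0.0138441
P(politics | x) = 0.0138441 / 0.0184521 ≈ 0.750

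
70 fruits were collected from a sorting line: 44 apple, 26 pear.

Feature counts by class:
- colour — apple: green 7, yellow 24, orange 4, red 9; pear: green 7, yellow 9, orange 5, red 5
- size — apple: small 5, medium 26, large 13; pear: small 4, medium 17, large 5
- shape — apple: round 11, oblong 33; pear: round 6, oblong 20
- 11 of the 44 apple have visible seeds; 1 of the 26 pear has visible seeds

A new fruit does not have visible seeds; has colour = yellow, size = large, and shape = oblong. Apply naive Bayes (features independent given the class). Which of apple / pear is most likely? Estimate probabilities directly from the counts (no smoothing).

apple

apple: (44/70) × (24/44) × (13/44) × (33/44) × (33/44) ≈ 0.0569805
pear: (26/70) × (9/26) × (5/26) × (20/26) × (25/26) ≈ 0.0182879
Highest score → apple.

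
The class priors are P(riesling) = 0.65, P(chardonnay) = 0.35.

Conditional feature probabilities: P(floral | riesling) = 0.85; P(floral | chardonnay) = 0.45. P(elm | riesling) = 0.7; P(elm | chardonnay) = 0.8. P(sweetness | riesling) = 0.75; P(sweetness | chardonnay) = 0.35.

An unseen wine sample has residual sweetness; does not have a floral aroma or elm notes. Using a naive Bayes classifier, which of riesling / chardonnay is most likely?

riesling

riesling: 0.65 × (1−0.85) × (1−0.7) × 0.75 = 0.0219375
chardonnay: 0.35 × (1−0.45) × (1−0.8) × 0.35 = 0.013475
Highest score → riesling.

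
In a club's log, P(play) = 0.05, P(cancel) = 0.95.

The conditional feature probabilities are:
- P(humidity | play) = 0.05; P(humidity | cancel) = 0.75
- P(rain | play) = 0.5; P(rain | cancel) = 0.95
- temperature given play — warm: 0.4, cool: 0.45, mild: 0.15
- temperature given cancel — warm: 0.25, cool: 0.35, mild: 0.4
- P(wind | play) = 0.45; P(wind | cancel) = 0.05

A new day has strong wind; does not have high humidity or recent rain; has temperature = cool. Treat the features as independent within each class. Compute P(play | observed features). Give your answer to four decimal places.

play: 0.05 × (1−0.05) × (1−0.5) × 0.45 × 0.45 = 0.004809375
cancel: 0.95 × (1−0.75) × (1−0.95) × 0.35 × 0.05 = 0.0002078125
P(play | x) = 0.004809375 / 0.0050171875 ≈ 0.9586

0.9586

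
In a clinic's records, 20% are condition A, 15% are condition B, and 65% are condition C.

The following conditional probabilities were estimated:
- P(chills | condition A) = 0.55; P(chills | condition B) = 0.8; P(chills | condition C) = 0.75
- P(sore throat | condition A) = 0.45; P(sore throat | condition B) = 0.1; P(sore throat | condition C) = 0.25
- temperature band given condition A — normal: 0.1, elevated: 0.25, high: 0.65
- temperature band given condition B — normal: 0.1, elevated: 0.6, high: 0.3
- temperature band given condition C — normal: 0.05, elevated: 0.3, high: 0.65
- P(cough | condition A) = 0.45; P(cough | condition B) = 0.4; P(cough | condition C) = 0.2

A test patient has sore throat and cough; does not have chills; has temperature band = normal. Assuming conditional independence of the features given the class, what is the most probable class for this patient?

condition A

condition A: 0.2 × (1−0.55) × 0.45 × 0.1 × 0.45 = 0.0018225
condition B: 0.15 × (1−0.8) × 0.1 × 0.1 × 0.4 = 0.00012
condition C: 0.65 × (1−0.75) × 0.25 × 0.05 × 0.2 = 0.00040625
Highest score → condition A.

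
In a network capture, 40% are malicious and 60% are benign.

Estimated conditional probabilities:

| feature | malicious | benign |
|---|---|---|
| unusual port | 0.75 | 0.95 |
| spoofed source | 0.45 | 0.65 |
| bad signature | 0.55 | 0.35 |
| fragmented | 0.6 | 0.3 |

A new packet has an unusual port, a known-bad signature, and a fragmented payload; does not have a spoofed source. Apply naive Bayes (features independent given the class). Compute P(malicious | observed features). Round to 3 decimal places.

0.722

malicious: 0.4 × 0.75 × (1−0.45) × 0.55 × 0.6 = 0.05445
benign: 0.6 × 0.95 × (1−0.65) × 0.35 × 0.3 = 0.0209475
P(malicious | x) = 0.05445 / 0.0753975 ≈ 0.722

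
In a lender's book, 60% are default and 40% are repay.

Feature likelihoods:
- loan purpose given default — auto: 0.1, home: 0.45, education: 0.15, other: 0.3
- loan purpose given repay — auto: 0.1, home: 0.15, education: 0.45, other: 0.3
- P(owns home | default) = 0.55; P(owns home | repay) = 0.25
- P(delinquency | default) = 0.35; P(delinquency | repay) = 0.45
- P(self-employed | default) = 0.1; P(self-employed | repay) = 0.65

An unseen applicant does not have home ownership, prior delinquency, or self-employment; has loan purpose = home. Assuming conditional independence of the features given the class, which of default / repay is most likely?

default

default: 0.6 × 0.45 × (1−0.55) × (1−0.35) × (1−0.1) = 0.0710775
repay: 0.4 × 0.15 × (1−0.25) × (1−0.45) × (1−0.65) = 0.0086625
Highest score → default.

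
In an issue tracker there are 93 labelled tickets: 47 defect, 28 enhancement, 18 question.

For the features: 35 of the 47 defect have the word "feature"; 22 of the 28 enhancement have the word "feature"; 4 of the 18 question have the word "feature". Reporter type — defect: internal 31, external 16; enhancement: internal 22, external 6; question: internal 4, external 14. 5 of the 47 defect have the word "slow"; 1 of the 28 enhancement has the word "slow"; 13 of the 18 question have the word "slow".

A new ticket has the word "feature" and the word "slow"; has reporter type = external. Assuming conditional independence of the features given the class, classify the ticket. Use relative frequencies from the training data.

defect: (47/93) × (35/47) × (16/47) × (5/47) ≈ 0.0136295
enhancement: (28/93) × (22/28) × (6/28) × (1/28) ≈ 0.0018104
question: (18/93) × (4/18) × (14/18) × (13/18) ≈ 0.0241604
Highest score → question.

question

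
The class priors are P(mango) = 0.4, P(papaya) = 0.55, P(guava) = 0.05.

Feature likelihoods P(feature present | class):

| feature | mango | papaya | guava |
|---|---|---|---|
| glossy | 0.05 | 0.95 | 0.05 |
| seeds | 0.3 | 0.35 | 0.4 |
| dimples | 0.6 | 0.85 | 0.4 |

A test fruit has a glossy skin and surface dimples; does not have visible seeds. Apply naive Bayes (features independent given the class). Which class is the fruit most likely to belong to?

mango: 0.4 × 0.05 × (1−0.3) × 0.6 = 0.0084
papaya: 0.55 × 0.95 × (1−0.35) × 0.85 = 0.28868125
guava: 0.05 × 0.05 × (1−0.4) × 0.4 = 0.0006
Highest score → papaya.

papaya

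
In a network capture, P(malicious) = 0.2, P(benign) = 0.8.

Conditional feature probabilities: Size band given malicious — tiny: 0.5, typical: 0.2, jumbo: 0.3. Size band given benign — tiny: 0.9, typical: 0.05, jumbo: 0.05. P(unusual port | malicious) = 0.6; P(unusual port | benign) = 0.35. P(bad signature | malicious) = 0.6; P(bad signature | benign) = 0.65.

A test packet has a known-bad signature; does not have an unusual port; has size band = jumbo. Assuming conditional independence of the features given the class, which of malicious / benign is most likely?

benign

malicious: 0.2 × 0.3 × (1−0.6) × 0.6 = 0.0144
benign: 0.8 × 0.05 × (1−0.35) × 0.65 = 0.0169
Highest score → benign.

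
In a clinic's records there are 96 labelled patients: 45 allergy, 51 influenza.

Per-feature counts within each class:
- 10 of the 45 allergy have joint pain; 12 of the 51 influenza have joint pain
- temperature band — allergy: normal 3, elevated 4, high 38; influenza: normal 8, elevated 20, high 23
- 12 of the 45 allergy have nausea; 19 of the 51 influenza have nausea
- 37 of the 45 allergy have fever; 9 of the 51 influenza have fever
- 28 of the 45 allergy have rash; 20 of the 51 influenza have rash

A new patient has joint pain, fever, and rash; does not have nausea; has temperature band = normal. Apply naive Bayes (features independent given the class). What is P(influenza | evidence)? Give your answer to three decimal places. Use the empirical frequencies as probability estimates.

allergy: (45/96) × (10/45) × (3/45) × (33/45) × (37/45) × (28/45) ≈ 0.0026054
influenza: (51/96) × (12/51) × (8/51) × (32/51) × (9/51) × (20/51) ≈ 0.000851416
P(influenza | x) = 0.000851416 / 0.003456816 ≈ 0.246

0.246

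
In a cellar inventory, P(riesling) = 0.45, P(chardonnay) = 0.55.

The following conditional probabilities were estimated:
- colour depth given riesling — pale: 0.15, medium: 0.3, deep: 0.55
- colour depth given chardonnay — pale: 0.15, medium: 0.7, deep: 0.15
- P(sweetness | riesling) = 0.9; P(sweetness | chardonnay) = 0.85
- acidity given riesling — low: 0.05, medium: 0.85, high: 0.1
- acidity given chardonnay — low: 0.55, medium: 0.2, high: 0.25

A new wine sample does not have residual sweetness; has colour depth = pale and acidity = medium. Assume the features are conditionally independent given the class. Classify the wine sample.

riesling

riesling: 0.45 × 0.15 × (1−0.9) × 0.85 = 0.0057375
chardonnay: 0.55 × 0.15 × (1−0.85) × 0.2 = 0.002475
Highest score → riesling.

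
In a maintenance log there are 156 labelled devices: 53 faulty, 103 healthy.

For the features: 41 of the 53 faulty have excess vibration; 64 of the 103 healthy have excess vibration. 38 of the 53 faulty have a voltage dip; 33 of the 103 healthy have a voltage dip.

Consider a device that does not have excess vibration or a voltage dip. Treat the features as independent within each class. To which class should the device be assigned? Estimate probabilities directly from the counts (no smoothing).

faulty: (53/156) × (12/53) × (15/53) ≈ 0.0217707
healthy: (103/156) × (39/103) × (70/103) ≈ 0.169903
Highest score → healthy.

healthy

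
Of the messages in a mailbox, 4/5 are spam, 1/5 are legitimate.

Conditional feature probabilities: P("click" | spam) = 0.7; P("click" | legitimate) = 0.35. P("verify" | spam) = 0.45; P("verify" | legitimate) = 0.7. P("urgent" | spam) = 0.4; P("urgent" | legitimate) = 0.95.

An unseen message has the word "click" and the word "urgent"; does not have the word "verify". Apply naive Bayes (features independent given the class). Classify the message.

spam: 0.8 × 0.7 × (1−0.45) × 0.4 = 0.1232
legitimate: 0.2 × 0.35 × (1−0.7) × 0.95 = 0.01995
Highest score → spam.

spam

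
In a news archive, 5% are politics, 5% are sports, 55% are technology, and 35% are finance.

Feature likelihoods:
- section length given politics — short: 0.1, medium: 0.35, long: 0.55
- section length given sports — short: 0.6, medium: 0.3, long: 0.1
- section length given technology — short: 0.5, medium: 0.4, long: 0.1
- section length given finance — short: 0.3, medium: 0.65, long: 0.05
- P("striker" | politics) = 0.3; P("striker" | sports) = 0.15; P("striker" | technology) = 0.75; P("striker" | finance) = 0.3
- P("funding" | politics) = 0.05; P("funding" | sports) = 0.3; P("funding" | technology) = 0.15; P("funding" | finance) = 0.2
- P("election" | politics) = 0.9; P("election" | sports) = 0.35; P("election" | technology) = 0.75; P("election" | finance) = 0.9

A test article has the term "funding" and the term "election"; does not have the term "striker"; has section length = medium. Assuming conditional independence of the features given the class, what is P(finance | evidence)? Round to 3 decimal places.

politics: 0.05 × 0.35 × (1−0.3) × 0.05 × 0.9 = 0.00055125
sports: 0.05 × 0.3 × (1−0.15) × 0.3 × 0.35 = 0.00133875
technology: 0.55 × 0.4 × (1−0.75) × 0.15 × 0.75 = 0.0061875
finance: 0.35 × 0.65 × (1−0.3) × 0.2 × 0.9 = 0.028665
P(finance | x) = 0.028665 / 0.0367425 ≈ 0.780

0.780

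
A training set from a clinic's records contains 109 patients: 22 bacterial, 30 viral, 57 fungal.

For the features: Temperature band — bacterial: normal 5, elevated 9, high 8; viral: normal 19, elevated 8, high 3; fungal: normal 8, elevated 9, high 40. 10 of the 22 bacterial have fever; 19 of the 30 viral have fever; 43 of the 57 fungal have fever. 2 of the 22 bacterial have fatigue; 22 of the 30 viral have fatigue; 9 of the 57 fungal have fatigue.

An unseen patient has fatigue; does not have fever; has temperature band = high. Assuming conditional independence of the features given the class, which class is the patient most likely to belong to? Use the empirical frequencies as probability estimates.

bacterial: (22/109) × (8/22) × (12/22) × (2/22) ≈ 0.0036394
viral: (30/109) × (3/30) × (11/30) × (22/30) ≈ 0.00740061
fungal: (57/109) × (40/57) × (14/57) × (9/57) ≈ 0.0142316
Highest score → fungal.

fungal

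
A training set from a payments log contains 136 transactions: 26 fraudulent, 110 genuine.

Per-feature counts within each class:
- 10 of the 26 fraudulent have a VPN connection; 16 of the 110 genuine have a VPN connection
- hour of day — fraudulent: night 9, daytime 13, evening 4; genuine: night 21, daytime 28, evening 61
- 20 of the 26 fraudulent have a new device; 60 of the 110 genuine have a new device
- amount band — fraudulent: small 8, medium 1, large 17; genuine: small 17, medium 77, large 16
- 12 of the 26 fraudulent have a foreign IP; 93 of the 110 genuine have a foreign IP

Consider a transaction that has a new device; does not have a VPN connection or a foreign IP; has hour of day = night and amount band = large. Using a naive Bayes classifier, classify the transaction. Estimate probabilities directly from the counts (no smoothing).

fraudulent: (26/136) × (16/26) × (9/26) × (20/26) × (17/26) × (14/26) ≈ 0.011029
genuine: (110/136) × (94/110) × (21/110) × (60/110) × (16/110) × (17/110) ≈ 0.00161792
Highest score → fraudulent.

fraudulent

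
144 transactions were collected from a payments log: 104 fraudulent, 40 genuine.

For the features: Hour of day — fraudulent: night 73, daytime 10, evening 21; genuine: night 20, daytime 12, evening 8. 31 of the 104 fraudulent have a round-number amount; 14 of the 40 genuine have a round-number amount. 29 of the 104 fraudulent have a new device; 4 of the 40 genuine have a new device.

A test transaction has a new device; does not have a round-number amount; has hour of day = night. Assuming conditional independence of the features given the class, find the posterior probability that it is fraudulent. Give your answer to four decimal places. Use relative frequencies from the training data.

0.9166

fraudulent: (104/144) × (73/104) × (73/104) × (29/104) ≈ 0.0992235
genuine: (40/144) × (20/40) × (26/40) × (4/40) ≈ 0.00902778
P(fraudulent | x) = 0.0992235 / 0.10825128 ≈ 0.9166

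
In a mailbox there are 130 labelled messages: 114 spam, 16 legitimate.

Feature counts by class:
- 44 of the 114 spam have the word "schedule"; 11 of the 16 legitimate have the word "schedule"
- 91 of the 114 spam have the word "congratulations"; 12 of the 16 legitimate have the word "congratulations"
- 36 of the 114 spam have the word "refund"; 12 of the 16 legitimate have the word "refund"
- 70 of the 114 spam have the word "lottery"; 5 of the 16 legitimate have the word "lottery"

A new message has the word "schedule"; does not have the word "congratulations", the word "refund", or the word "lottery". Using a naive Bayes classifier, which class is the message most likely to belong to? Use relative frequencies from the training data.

spam

spam: (114/130) × (44/114) × (23/114) × (78/114) × (44/114) ≈ 0.0180331
legitimate: (16/130) × (11/16) × (4/16) × (4/16) × (11/16) ≈ 0.00363582
Highest score → spam.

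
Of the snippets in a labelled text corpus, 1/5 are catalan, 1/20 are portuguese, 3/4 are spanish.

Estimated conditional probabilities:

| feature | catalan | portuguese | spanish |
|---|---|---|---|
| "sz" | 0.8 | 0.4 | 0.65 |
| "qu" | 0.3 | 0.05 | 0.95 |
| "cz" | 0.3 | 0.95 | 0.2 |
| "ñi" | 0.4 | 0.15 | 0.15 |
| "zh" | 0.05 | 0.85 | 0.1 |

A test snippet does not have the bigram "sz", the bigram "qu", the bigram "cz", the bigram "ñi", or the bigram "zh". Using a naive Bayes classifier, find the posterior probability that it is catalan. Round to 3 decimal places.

catalan: 0.2 × (1−0.8) × (1−0.3) × (1−0.3) × (1−0.4) × (1−0.05) = 0.011172
portuguese: 0.05 × (1−0.4) × (1−0.05) × (1−0.95) × (1−0.15) × (1−0.85) = 0.0001816875
spanish: 0.75 × (1−0.65) × (1−0.95) × (1−0.2) × (1−0.15) × (1−0.1) = 0.0080325
P(catalan | x) = 0.011172 / 0.0193861875 ≈ 0.576

0.576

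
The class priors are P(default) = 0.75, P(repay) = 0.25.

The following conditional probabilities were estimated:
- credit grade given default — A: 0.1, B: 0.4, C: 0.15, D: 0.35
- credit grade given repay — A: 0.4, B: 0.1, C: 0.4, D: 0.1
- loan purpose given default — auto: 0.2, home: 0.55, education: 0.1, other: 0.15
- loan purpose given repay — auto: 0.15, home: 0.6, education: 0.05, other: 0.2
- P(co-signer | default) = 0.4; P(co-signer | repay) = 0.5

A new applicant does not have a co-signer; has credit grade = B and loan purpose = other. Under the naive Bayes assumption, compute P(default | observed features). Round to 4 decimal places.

0.9153

default: 0.75 × 0.4 × 0.15 × (1−0.4) = 0.027
repay: 0.25 × 0.1 × 0.2 × (1−0.5) = 0.0025
P(default | x) = 0.027 / 0.0295 ≈ 0.9153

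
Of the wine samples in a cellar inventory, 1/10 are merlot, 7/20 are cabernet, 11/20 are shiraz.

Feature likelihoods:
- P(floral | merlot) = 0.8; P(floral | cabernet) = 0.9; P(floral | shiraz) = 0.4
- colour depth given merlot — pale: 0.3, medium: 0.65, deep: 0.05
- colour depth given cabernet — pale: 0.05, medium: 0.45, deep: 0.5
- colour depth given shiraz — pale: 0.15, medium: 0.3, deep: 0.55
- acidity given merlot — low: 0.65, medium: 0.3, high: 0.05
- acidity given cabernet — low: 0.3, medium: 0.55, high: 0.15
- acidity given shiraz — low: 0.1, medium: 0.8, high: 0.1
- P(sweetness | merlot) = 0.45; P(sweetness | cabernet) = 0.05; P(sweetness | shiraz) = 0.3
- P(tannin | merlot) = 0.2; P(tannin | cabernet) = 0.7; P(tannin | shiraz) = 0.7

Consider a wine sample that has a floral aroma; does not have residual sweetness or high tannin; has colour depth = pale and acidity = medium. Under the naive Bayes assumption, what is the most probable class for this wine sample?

merlot: 0.1 × 0.8 × 0.3 × 0.3 × (1−0.45) × (1−0.2) = 0.003168
cabernet: 0.35 × 0.9 × 0.05 × 0.55 × (1−0.05) × (1−0.7) = 0.0024688125
shiraz: 0.55 × 0.4 × 0.15 × 0.8 × (1−0.3) × (1−0.7) = 0.005544
Highest score → shiraz.

shiraz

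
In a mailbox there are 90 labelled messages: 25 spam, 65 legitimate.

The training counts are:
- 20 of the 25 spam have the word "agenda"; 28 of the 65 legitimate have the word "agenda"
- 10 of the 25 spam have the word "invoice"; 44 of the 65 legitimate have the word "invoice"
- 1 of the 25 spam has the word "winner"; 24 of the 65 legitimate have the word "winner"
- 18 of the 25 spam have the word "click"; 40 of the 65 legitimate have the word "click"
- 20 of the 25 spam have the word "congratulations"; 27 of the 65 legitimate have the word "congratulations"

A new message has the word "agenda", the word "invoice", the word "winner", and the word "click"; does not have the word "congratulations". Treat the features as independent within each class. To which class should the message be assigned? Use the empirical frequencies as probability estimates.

legitimate

spam: (25/90) × (20/25) × (10/25) × (1/25) × (18/25) × (5/25) = 0.000512
legitimate: (65/90) × (28/65) × (44/65) × (24/65) × (40/65) × (38/65) ≈ 0.027975
Highest score → legitimate.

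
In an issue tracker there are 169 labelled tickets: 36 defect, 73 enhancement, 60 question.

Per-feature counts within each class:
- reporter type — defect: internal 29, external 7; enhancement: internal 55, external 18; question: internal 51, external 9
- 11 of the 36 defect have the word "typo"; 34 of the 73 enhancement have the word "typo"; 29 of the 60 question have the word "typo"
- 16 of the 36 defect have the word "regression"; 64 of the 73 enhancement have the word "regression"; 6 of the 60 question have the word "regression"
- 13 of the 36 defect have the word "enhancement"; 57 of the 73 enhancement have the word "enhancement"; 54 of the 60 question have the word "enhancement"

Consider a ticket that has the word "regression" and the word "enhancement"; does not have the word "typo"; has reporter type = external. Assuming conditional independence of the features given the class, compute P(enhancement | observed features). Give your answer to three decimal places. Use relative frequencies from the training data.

0.846

defect: (36/169) × (7/36) × (25/36) × (16/36) × (13/36) ≈ 0.00461644
enhancement: (73/169) × (18/73) × (39/73) × (64/73) × (57/73) ≈ 0.0389526
question: (60/169) × (9/60) × (31/60) × (6/60) × (54/60) ≈ 0.00247633
P(enhancement | x) = 0.0389526 / 0.04604537 ≈ 0.846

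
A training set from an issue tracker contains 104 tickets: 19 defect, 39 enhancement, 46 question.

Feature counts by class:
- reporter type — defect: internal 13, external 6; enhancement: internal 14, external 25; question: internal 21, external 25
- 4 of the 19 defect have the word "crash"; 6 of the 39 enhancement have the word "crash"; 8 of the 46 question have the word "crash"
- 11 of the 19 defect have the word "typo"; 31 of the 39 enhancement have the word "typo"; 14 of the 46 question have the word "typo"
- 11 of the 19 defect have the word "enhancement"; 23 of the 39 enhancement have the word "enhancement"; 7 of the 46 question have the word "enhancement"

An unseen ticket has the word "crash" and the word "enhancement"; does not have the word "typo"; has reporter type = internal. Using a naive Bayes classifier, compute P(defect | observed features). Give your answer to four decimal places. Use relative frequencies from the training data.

defect: (19/104) × (13/19) × (4/19) × (8/19) × (11/19) ≈ 0.00641493
enhancement: (39/104) × (14/39) × (6/39) × (8/39) × (23/39) ≈ 0.00250536
question: (46/104) × (21/46) × (8/46) × (32/46) × (7/46) ≈ 0.0037175
P(defect | x) = 0.00641493 / 0.01263779 ≈ 0.5076

0.5076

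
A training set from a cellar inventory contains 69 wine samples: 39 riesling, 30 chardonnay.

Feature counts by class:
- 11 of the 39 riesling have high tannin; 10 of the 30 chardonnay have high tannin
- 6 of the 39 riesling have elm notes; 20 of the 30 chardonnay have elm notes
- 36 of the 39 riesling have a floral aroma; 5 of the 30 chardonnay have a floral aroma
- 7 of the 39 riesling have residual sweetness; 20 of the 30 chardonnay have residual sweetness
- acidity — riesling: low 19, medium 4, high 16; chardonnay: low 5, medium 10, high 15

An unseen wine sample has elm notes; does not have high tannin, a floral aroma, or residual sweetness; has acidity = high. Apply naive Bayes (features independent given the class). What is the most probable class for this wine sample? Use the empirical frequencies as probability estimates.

chardonnay

riesling: (39/69) × (28/39) × (6/39) × (3/39) × (32/39) × (16/39) ≈ 0.00161656
chardonnay: (30/69) × (20/30) × (20/30) × (25/30) × (10/30) × (15/30) ≈ 0.0268384
Highest score → chardonnay.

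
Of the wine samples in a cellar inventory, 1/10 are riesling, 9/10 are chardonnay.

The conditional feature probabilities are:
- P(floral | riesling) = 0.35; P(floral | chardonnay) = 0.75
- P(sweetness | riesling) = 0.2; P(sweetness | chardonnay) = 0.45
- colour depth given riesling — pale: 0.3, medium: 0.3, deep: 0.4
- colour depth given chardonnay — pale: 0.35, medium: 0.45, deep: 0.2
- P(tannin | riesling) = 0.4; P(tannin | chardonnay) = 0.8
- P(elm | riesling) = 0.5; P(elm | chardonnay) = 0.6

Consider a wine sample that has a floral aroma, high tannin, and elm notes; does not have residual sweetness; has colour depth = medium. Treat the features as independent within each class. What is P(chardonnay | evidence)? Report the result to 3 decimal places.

0.979

riesling: 0.1 × 0.35 × (1−0.2) × 0.3 × 0.4 × 0.5 = 0.00168
chardonnay: 0.9 × 0.75 × (1−0.45) × 0.45 × 0.8 × 0.6 = 0.08019
P(chardonnay | x) = 0.08019 / 0.08187 ≈ 0.979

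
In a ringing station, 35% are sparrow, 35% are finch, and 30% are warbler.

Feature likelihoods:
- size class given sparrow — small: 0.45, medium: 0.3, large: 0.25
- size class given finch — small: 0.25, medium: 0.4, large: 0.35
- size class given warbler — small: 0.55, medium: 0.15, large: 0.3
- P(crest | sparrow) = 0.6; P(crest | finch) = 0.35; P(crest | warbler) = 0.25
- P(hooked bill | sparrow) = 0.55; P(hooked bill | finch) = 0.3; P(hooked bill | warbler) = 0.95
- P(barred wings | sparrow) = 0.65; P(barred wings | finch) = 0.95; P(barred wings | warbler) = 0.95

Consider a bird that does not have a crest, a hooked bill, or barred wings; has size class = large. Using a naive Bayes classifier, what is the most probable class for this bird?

sparrow: 0.35 × 0.25 × (1−0.6) × (1−0.55) × (1−0.65) = 0.0055125
finch: 0.35 × 0.35 × (1−0.35) × (1−0.3) × (1−0.95) = 0.002786875
warbler: 0.3 × 0.3 × (1−0.25) × (1−0.95) × (1−0.95) = 0.00016875
Highest score → sparrow.

sparrow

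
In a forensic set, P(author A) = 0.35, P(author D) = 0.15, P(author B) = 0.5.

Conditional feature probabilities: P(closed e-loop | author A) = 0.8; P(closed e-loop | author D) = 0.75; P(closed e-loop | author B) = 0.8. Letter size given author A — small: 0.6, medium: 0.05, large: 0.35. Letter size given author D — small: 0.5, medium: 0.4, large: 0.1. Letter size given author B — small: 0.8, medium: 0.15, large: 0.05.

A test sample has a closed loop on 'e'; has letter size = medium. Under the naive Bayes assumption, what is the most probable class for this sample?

author B

author A: 0.35 × 0.8 × 0.05 = 0.014
author D: 0.15 × 0.75 × 0.4 = 0.045
author B: 0.5 × 0.8 × 0.15 = 0.06
Highest score → author B.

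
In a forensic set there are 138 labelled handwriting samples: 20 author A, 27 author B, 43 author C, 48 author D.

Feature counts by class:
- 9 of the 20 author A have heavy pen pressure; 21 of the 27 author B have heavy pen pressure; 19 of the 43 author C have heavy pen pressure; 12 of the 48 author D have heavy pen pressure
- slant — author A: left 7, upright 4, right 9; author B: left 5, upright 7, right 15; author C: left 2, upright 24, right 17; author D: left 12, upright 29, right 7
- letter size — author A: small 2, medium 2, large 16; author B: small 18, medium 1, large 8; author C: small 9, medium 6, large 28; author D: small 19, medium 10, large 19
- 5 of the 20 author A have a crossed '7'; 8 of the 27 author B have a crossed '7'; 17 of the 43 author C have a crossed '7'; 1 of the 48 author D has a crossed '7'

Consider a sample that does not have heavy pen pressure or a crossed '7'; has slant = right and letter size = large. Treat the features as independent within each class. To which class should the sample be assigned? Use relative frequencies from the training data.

author A: (20/138) × (11/20) × (9/20) × (16/20) × (15/20) ≈ 0.0215217
author B: (27/138) × (6/27) × (15/27) × (8/27) × (19/27) ≈ 0.00503635
author C: (43/138) × (24/43) × (17/43) × (28/43) × (26/43) ≈ 0.0270712
author D: (48/138) × (36/48) × (7/48) × (19/48) × (47/48) ≈ 0.0147452
Highest score → author C.

author C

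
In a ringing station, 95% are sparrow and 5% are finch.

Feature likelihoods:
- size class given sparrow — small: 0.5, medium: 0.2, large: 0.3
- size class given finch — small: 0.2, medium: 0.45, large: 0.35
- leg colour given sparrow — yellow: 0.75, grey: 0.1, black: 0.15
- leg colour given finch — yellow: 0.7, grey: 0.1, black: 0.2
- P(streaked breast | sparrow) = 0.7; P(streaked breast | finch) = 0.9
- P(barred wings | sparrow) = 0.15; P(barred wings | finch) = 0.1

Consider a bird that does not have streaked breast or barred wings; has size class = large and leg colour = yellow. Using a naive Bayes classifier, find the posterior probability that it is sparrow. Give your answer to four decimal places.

0.9802

sparrow: 0.95 × 0.3 × 0.75 × (1−0.7) × (1−0.15) = 0.05450625
finch: 0.05 × 0.35 × 0.7 × (1−0.9) × (1−0.1) = 0.0011025
P(sparrow | x) = 0.05450625 / 0.05560875 ≈ 0.9802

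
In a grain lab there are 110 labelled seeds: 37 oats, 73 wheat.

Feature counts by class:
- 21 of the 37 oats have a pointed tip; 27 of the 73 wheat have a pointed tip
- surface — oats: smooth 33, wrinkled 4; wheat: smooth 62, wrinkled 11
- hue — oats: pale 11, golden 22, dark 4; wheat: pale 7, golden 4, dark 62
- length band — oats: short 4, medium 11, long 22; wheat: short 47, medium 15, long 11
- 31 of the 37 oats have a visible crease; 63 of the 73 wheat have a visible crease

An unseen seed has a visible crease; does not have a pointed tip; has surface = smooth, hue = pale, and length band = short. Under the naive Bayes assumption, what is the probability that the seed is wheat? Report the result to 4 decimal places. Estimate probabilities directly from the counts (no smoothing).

0.8442

oats: (37/110) × (16/37) × (33/37) × (11/37) × (4/37) × (31/37) ≈ 0.0034934
wheat: (73/110) × (46/73) × (62/73) × (7/73) × (47/73) × (63/73) ≈ 0.0189235
P(wheat | x) = 0.0189235 / 0.0224169 ≈ 0.8442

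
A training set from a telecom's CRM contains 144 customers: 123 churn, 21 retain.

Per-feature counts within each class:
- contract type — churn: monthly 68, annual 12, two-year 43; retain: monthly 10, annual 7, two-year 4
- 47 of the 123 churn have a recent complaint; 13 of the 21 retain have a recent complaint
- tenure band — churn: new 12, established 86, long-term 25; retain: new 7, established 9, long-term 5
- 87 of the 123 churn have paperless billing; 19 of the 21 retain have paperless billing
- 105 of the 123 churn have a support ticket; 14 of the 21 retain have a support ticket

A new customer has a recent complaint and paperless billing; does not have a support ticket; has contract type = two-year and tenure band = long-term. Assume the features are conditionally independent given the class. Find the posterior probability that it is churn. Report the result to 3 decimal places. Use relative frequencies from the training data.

0.660

churn: (123/144) × (43/123) × (47/123) × (25/123) × (87/123) × (18/123) ≈ 0.00240057
retain: (21/144) × (4/21) × (13/21) × (5/21) × (19/21) × (7/21) ≈ 0.00123477
P(churn | x) = 0.00240057 / 0.00363534 ≈ 0.660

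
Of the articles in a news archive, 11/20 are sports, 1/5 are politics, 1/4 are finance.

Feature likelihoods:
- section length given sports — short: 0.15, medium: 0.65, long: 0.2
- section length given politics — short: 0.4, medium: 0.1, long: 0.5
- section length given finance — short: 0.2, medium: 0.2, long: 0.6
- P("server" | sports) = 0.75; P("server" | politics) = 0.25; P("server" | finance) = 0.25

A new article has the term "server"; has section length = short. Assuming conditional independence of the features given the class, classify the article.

sports

sports: 0.55 × 0.15 × 0.75 = 0.061875
politics: 0.2 × 0.4 × 0.25 = 0.02
finance: 0.25 × 0.2 × 0.25 = 0.0125
Highest score → sports.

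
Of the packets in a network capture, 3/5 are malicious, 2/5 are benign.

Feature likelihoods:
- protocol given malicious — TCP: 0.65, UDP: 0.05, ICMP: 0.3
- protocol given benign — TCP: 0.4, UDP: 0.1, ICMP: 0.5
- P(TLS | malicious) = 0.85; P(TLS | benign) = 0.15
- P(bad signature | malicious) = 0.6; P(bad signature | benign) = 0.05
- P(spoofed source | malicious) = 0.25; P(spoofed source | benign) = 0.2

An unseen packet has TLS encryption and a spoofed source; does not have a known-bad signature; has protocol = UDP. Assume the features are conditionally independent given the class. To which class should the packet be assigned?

malicious

malicious: 0.6 × 0.05 × 0.85 × (1−0.6) × 0.25 = 0.00255
benign: 0.4 × 0.1 × 0.15 × (1−0.05) × 0.2 = 0.00114
Highest score → malicious.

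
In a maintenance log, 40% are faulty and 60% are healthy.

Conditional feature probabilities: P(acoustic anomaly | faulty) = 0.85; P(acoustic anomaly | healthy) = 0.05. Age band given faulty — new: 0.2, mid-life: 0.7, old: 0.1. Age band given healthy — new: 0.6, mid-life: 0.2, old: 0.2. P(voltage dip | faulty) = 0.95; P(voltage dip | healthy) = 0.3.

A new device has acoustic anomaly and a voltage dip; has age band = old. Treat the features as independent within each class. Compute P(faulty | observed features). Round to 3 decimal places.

faulty: 0.4 × 0.85 × 0.1 × 0.95 = 0.0323
healthy: 0.6 × 0.05 × 0.2 × 0.3 = 0.0018
P(faulty | x) = 0.0323 / 0.0341 ≈ 0.947

0.947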